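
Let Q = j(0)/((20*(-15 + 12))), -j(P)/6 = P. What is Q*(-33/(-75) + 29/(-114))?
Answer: 0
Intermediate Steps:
j(P) = -6*P
Q = 0 (Q = (-6*0)/((20*(-15 + 12))) = 0/((20*(-3))) = 0/(-60) = 0*(-1/60) = 0)
Q*(-33/(-75) + 29/(-114)) = 0*(-33/(-75) + 29/(-114)) = 0*(-33*(-1/75) + 29*(-1/114)) = 0*(11/25 - 29/114) = 0*(529/2850) = 0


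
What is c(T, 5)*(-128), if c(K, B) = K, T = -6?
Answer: 768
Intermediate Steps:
c(T, 5)*(-128) = -6*(-128) = 768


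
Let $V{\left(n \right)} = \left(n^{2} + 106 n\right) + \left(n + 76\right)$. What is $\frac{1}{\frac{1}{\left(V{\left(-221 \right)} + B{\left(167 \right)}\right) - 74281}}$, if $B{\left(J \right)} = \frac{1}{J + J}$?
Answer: $- \frac{16369673}{334} \approx -49011.0$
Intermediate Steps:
$V{\left(n \right)} = 76 + n^{2} + 107 n$ ($V{\left(n \right)} = \left(n^{2} + 106 n\right) + \left(76 + n\right) = 76 + n^{2} + 107 n$)
$B{\left(J \right)} = \frac{1}{2 J}$
$\frac{1}{\frac{1}{\left(V{\left(-221 \right)} + B{\left(167 \right)}\right) - 74281}} = \frac{1}{\frac{1}{\left(\left(76 + \left(-221\right)^{2} + 107 \left(-221\right)\right) + \frac{1}{2 \cdot 167}\right) - 74281}} = \frac{1}{\frac{1}{\left(\left(76 + 48841 - 23647\right) + \frac{1}{2} \cdot \frac{1}{167}\right) - 74281}} = \frac{1}{\frac{1}{\left(25270 + \frac{1}{334}\right) - 74281}} = \frac{1}{\frac{1}{\frac{8440181}{334} - 74281}} = \frac{1}{\frac{1}{- \frac{16369673}{334}}} = \frac{1}{- \frac{334}{16369673}} = - \frac{16369673}{334}$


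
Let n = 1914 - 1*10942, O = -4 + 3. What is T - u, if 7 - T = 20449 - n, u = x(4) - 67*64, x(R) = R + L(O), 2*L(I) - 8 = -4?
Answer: -25188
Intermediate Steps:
O = -1
n = -9028 (n = 1914 - 10942 = -9028)
L(I) = 2 (L(I) = 4 + (½)*(-4) = 4 - 2 = 2)
x(R) = 2 + R (x(R) = R + 2 = 2 + R)
u = -4282 (u = (2 + 4) - 67*64 = 6 - 4288 = -4282)
T = -29470 (T = 7 - (20449 - 1*(-9028)) = 7 - (20449 + 9028) = 7 - 1*29477 = 7 - 29477 = -29470)
T - u = -29470 - 1*(-4282) = -29470 + 4282 = -25188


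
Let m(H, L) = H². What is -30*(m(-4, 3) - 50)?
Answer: 1020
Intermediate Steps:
-30*(m(-4, 3) - 50) = -30*((-4)² - 50) = -30*(16 - 50) = -30*(-34) = 1020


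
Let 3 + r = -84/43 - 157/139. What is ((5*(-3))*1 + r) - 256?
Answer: -1656125/5977 ≈ -277.08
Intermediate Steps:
r = -36358/5977 (r = -3 + (-84/43 - 157/139) = -3 - 18427/5977 = -36358/5977 ≈ -6.0830)
((5*(-3))*1 + r) - 256 = ((5*(-3))*1 - 36358/5977) - 256 = (-15*1 - 36358/5977) - 256 = (-15 - 36358/5977) - 256 = -126013/5977 - 256 = -1656125/5977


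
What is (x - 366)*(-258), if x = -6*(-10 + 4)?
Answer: 85140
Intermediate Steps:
x = 36 (x = -6*(-6) = 36)
(x - 366)*(-258) = (36 - 366)*(-258) = -330*(-258) = 85140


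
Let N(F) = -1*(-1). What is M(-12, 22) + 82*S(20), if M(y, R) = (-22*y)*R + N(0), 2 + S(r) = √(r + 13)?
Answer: 5645 + 82*√33 ≈ 6116.1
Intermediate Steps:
S(r) = -2 + √(13 + r) (S(r) = -2 + √(r + 13) = -2 + √(13 + r))
N(F) = 1
M(y, R) = 1 - 22*R*y (M(y, R) = (-22*y)*R + 1 = -22*R*y + 1 = 1 - 22*R*y)
M(-12, 22) + 82*S(20) = (1 - 22*22*(-12)) + 82*(-2 + √(13 + 20)) = (1 + 5808) + 82*(-2 + √33) = 5809 + (-164 + 82*√33) = 5645 + 82*√33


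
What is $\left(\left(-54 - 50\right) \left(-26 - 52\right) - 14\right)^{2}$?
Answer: $65577604$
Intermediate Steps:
$\left(\left(-54 - 50\right) \left(-26 - 52\right) - 14\right)^{2} = \left(\left(-104\right) \left(-78\right) - 14\right)^{2} = \left(8112 - 14\right)^{2} = 8098^{2} = 65577604$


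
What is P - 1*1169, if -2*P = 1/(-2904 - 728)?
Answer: -8491615/7264 ≈ -1169.0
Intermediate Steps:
P = 1/7264 (P = -1/(2*(-2904 - 728)) = -1/2/(-3632) = -1/2*(-1/3632) = 1/7264 ≈ 0.00013767)
P - 1*1169 = 1/7264 - 1*1169 = 1/7264 - 1169 = -8491615/7264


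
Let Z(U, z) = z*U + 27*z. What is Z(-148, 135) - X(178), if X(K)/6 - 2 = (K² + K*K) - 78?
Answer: -396087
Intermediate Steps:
Z(U, z) = 27*z + U*z (Z(U, z) = U*z + 27*z = 27*z + U*z)
X(K) = -456 + 12*K² (X(K) = 12 + 6*((K² + K*K) - 78) = 12 + 6*((K² + K²) - 78) = 12 + 6*(2*K² - 78) = 12 + 6*(-78 + 2*K²) = 12 + (-468 + 12*K²) = -456 + 12*K²)
Z(-148, 135) - X(178) = 135*(27 - 148) - (-456 + 12*178²) = 135*(-121) - (-456 + 12*31684) = -16335 - (-456 + 380208) = -16335 - 1*379752 = -16335 - 379752 = -396087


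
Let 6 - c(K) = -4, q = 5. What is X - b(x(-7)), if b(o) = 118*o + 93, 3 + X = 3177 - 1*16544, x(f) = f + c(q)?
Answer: -13817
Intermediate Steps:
c(K) = 10 (c(K) = 6 - 1*(-4) = 6 + 4 = 10)
x(f) = 10 + f (x(f) = f + 10 = 10 + f)
X = -13370 (X = -3 + (3177 - 1*16544) = -3 + (3177 - 16544) = -3 - 13367 = -13370)
b(o) = 93 + 118*o
X - b(x(-7)) = -13370 - (93 + 118*(10 - 7)) = -13370 - (93 + 118*3) = -13370 - (93 + 354) = -13370 - 1*447 = -13370 - 447 = -13817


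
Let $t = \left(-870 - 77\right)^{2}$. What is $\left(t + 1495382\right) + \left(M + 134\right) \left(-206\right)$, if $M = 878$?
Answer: $2183719$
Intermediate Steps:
$t = 896809$ ($t = \left(-870 - 77\right)^{2} = \left(-947\right)^{2} = 896809$)
$\left(t + 1495382\right) + \left(M + 134\right) \left(-206\right) = \left(896809 + 1495382\right) + \left(878 + 134\right) \left(-206\right) = 2392191 + 1012 \left(-206\right) = 2392191 - 208472 = 2183719$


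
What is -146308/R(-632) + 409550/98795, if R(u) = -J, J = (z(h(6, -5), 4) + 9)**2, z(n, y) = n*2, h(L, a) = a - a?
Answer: 2897534482/1600479 ≈ 1810.4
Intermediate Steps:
h(L, a) = 0
z(n, y) = 2*n
J = 81 (J = (2*0 + 9)**2 = (0 + 9)**2 = 9**2 = 81)
R(u) = -81 (R(u) = -1*81 = -81)
-146308/R(-632) + 409550/98795 = -146308/(-81) + 409550/98795 = -146308*(-1/81) + 409550*(1/98795) = 146308/81 + 81910/19759 = 2897534482/1600479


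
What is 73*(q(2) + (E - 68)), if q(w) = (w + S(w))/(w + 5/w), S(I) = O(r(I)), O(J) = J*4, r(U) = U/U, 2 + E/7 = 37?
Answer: 39055/3 ≈ 13018.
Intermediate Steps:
E = 245 (E = -14 + 7*37 = -14 + 259 = 245)
r(U) = 1
O(J) = 4*J
S(I) = 4 (S(I) = 4*1 = 4)
q(w) = (4 + w)/(w + 5/w) (q(w) = (w + 4)/(w + 5/w) = (4 + w)/(w + 5/w))
73*(q(2) + (E - 68)) = 73*(2*(4 + 2)/(5 + 2²) + (245 - 68)) = 73*(2*6/(5 + 4) + 177) = 73*(2*6/9 + 177) = 73*(2*(⅑)*6 + 177) = 73*(4/3 + 177) = 73*(535/3) = 39055/3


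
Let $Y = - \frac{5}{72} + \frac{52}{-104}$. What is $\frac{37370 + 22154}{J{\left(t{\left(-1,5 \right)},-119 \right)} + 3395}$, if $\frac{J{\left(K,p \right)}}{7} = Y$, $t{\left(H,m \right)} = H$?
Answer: $\frac{4285728}{244153} \approx 17.553$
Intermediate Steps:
$Y = - \frac{41}{72}$ ($Y = \left(-5\right) \frac{1}{72} + 52 \left(- \frac{1}{104}\right) = - \frac{5}{72} - \frac{1}{2} = - \frac{41}{72} \approx -0.56944$)
$J{\left(K,p \right)} = - \frac{287}{72}$ ($J{\left(K,p \right)} = 7 \left(- \frac{41}{72}\right) = - \frac{287}{72}$)
$\frac{37370 + 22154}{J{\left(t{\left(-1,5 \right)},-119 \right)} + 3395} = \frac{37370 + 22154}{- \frac{287}{72} + 3395} = \frac{59524}{\frac{244153}{72}} = 59524 \cdot \frac{72}{244153} = \frac{4285728}{244153}$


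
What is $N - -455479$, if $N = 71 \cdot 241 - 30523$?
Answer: $442067$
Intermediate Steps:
$N = -13412$ ($N = 17111 - 30523 = -13412$)
$N - -455479 = -13412 - -455479 = -13412 + 455479 = 442067$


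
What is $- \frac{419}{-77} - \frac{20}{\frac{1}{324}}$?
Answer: $- \frac{498541}{77} \approx -6474.6$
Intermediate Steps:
$- \frac{419}{-77} - \frac{20}{\frac{1}{324}} = \left(-419\right) \left(- \frac{1}{77}\right) - 20 \frac{1}{\frac{1}{324}} = \frac{419}{77} - 6480 = - \frac{498541}{77}$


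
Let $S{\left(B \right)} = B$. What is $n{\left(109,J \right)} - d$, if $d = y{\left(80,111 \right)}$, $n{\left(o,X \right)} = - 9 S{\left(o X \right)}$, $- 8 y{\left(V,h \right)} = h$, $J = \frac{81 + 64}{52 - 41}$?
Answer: $- \frac{1136739}{88} \approx -12917.0$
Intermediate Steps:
$J = \frac{145}{11} \approx 13.182$
$y{\left(V,h \right)} = - \frac{h}{8}$
$n{\left(o,X \right)} = - 9 X o$ ($n{\left(o,X \right)} = - 9 o X = - 9 X o$)
$d = - \frac{111}{8}$ ($d = \left(- \frac{1}{8}\right) 111 = - \frac{111}{8} \approx -13.875$)
$n{\left(109,J \right)} - d = \left(-9\right) \frac{145}{11} \cdot 109 - - \frac{111}{8} = - \frac{142245}{11} + \frac{111}{8} = - \frac{1136739}{88}$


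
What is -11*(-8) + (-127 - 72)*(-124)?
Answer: 24764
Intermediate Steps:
-11*(-8) + (-127 - 72)*(-124) = 88 - 199*(-124) = 88 + 24676 = 24764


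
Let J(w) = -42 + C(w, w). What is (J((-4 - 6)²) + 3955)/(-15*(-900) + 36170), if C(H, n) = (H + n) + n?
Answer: 4213/49670 ≈ 0.084820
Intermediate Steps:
C(H, n) = H + 2*n
J(w) = -42 + 3*w (J(w) = -42 + (w + 2*w) = -42 + 3*w)
(J((-4 - 6)²) + 3955)/(-15*(-900) + 36170) = ((-42 + 3*(-4 - 6)²) + 3955)/(-15*(-900) + 36170) = ((-42 + 3*(-10)²) + 3955)/(13500 + 36170) = ((-42 + 3*100) + 3955)/49670 = ((-42 + 300) + 3955)*(1/49670) = (258 + 3955)*(1/49670) = 4213*(1/49670) = 4213/49670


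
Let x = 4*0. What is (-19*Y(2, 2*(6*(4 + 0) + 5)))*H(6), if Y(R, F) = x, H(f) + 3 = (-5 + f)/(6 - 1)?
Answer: 0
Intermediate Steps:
x = 0
H(f) = -4 + f/5 (H(f) = -3 + (-5 + f)/(6 - 1) = -3 + (-5 + f)/5 = -3 + (-5 + f)*(1/5) = -3 + (-1 + f/5) = -4 + f/5)
Y(R, F) = 0
(-19*Y(2, 2*(6*(4 + 0) + 5)))*H(6) = (-19*0)*(-4 + (1/5)*6) = 0*(-4 + 6/5) = 0*(-14/5) = 0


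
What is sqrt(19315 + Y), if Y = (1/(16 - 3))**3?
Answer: 4*sqrt(34478483)/169 ≈ 138.98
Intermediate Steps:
Y = 1/2197 (Y = (1/13)**3 = 1/2197 ≈ 0.00045517)
sqrt(19315 + Y) = sqrt(19315 + 1/2197) = sqrt(42435056/2197) = 4*sqrt(34478483)/169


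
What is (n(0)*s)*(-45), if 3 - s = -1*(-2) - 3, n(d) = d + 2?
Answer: -360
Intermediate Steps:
n(d) = 2 + d
s = 4 (s = 3 - (-1*(-2) - 3) = 3 - (2 - 3) = 3 - 1*(-1) = 3 + 1 = 4)
(n(0)*s)*(-45) = ((2 + 0)*4)*(-45) = (2*4)*(-45) = 8*(-45) = -360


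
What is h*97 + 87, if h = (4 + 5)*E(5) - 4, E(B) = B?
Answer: 4064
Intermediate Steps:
h = 41 (h = (4 + 5)*5 - 4 = 9*5 - 4 = 45 - 4 = 41)
h*97 + 87 = 41*97 + 87 = 3977 + 87 = 4064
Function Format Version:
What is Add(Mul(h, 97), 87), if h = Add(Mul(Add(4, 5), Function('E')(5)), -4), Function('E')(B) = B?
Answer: 4064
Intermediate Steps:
h = 41 (h = Add(Mul(Add(4, 5), 5), -4) = Add(Mul(9, 5), -4) = Add(45, -4) = 41)
Add(Mul(h, 97), 87) = Add(Mul(41, 97), 87) = Add(3977, 87) = 4064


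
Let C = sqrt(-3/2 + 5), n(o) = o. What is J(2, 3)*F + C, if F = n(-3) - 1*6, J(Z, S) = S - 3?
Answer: sqrt(14)/2 ≈ 1.8708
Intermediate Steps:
C = sqrt(14)/2 (C = sqrt(-3*1/2 + 5) = sqrt(-3/2 + 5) = sqrt(7/2) = sqrt(14)/2 ≈ 1.8708)
J(Z, S) = -3 + S
F = -9 (F = -3 - 1*6 = -3 - 6 = -9)
J(2, 3)*F + C = (-3 + 3)*(-9) + sqrt(14)/2 = 0*(-9) + sqrt(14)/2 = 0 + sqrt(14)/2 = sqrt(14)/2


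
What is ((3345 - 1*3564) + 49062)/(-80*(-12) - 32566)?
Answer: -48843/31606 ≈ -1.5454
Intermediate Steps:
((3345 - 1*3564) + 49062)/(-80*(-12) - 32566) = ((3345 - 3564) + 49062)/(960 - 32566) = (-219 + 49062)/(-31606) = 48843*(-1/31606) = -48843/31606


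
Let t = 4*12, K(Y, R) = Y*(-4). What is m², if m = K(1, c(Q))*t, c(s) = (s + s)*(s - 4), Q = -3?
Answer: 36864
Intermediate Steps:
c(s) = 2*s*(-4 + s) (c(s) = (2*s)*(-4 + s) = 2*s*(-4 + s))
K(Y, R) = -4*Y
t = 48
m = -192 (m = -4*1*48 = -4*48 = -192)
m² = (-192)² = 36864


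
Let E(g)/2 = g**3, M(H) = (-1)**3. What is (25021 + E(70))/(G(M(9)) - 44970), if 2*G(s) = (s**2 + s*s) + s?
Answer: -1422042/89939 ≈ -15.811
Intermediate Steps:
M(H) = -1
G(s) = s**2 + s/2 (G(s) = ((s**2 + s*s) + s)/2 = ((s**2 + s**2) + s)/2 = (2*s**2 + s)/2 = (s + 2*s**2)/2 = s**2 + s/2)
E(g) = 2*g**3
(25021 + E(70))/(G(M(9)) - 44970) = (25021 + 2*70**3)/(-(1/2 - 1) - 44970) = (25021 + 2*343000)/(-1*(-1/2) - 44970) = (25021 + 686000)/(1/2 - 44970) = 711021/(-89939/2) = 711021*(-2/89939) = -1422042/89939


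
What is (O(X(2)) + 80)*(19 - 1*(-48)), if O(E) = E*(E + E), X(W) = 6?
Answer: 10184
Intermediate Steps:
O(E) = 2*E**2 (O(E) = E*(2*E) = 2*E**2)
(O(X(2)) + 80)*(19 - 1*(-48)) = (2*6**2 + 80)*(19 - 1*(-48)) = (2*36 + 80)*(19 + 48) = (72 + 80)*67 = 152*67 = 10184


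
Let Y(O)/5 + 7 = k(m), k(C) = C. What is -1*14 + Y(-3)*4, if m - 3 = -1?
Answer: -114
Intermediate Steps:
m = 2 (m = 3 - 1 = 2)
Y(O) = -25 (Y(O) = -35 + 5*2 = -35 + 10 = -25)
-1*14 + Y(-3)*4 = -1*14 - 25*4 = -14 - 100 = -114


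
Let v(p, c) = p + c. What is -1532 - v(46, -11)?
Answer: -1567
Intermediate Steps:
v(p, c) = c + p
-1532 - v(46, -11) = -1532 - (-11 + 46) = -1532 - 1*35 = -1532 - 35 = -1567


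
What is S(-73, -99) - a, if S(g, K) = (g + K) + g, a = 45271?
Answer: -45516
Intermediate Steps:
S(g, K) = K + 2*g (S(g, K) = (K + g) + g = K + 2*g)
S(-73, -99) - a = (-99 + 2*(-73)) - 1*45271 = (-99 - 146) - 45271 = -245 - 45271 = -45516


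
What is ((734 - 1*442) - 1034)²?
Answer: 550564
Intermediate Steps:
((734 - 1*442) - 1034)² = ((734 - 442) - 1034)² = (292 - 1034)² = (-742)² = 550564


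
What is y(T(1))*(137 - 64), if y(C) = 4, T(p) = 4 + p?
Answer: 292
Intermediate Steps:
y(T(1))*(137 - 64) = 4*(137 - 64) = 4*73 = 292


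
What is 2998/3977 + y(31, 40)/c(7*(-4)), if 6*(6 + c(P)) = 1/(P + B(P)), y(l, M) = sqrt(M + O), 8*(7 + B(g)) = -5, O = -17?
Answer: 2998/3977 - 855*sqrt(23)/5134 ≈ -0.044848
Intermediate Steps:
B(g) = -61/8 (B(g) = -7 + (1/8)*(-5) = -7 - 5/8 = -61/8)
y(l, M) = sqrt(-17 + M) (y(l, M) = sqrt(M - 17) = sqrt(-17 + M))
c(P) = -6 + 1/(6*(-61/8 + P)) (c(P) = -6 + 1/(6*(P - 61/8)) = -6 + 1/(6*(-61/8 + P)))
2998/3977 + y(31, 40)/c(7*(-4)) = 2998/3977 + sqrt(-17 + 40)/((2*(551 - 504*(-4))/(3*(-61 + 8*(7*(-4)))))) = 2998*(1/3977) + sqrt(23)/((2*(551 - 72*(-28))/(3*(-61 + 8*(-28))))) = 2998/3977 + sqrt(23)/((2*(551 + 2016)/(3*(-61 - 224)))) = 2998/3977 + sqrt(23)/(((2/3)*2567/(-285))) = 2998/3977 + sqrt(23)/(((2/3)*(-1/285)*2567)) = 2998/3977 + sqrt(23)/(-5134/855) = 2998/3977 + sqrt(23)*(-855/5134) = 2998/3977 - 855*sqrt(23)/5134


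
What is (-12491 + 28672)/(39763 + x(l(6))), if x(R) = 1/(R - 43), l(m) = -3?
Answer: 744326/1829097 ≈ 0.40694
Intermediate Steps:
x(R) = 1/(-43 + R)
(-12491 + 28672)/(39763 + x(l(6))) = (-12491 + 28672)/(39763 + 1/(-43 - 3)) = 16181/(39763 + 1/(-46)) = 16181/(39763 - 1/46) = 16181/(1829097/46) = 16181*(46/1829097) = 744326/1829097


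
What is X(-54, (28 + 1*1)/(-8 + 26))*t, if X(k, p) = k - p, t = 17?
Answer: -17017/18 ≈ -945.39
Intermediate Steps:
X(-54, (28 + 1*1)/(-8 + 26))*t = (-54 - (28 + 1*1)/(-8 + 26))*17 = (-54 - (28 + 1)/18)*17 = (-54 - 29/18)*17 = -1001/18*17 = -17017/18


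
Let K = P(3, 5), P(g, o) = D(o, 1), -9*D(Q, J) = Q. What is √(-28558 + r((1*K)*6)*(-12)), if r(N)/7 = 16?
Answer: I*√29902 ≈ 172.92*I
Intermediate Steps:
D(Q, J) = -Q/9
P(g, o) = -o/9
K = -5/9 (K = -⅑*5 = -5/9 ≈ -0.55556)
r(N) = 112 (r(N) = 7*16 = 112)
√(-28558 + r((1*K)*6)*(-12)) = √(-28558 + 112*(-12)) = √(-28558 - 1344) = √(-29902) = I*√29902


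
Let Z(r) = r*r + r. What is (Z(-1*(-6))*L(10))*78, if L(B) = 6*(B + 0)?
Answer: 196560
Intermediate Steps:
Z(r) = r + r**2 (Z(r) = r**2 + r = r + r**2)
L(B) = 6*B
(Z(-1*(-6))*L(10))*78 = (((-1*(-6))*(1 - 1*(-6)))*(6*10))*78 = ((6*(1 + 6))*60)*78 = ((6*7)*60)*78 = (42*60)*78 = 2520*78 = 196560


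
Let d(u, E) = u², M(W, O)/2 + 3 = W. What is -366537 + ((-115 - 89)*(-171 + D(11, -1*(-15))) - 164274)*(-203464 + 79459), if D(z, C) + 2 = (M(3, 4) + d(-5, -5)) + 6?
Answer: 16778253993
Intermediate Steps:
M(W, O) = -6 + 2*W
D(z, C) = 29 (D(z, C) = -2 + (((-6 + 2*3) + (-5)²) + 6) = -2 + (((-6 + 6) + 25) + 6) = -2 + ((0 + 25) + 6) = -2 + (25 + 6) = -2 + 31 = 29)
-366537 + ((-115 - 89)*(-171 + D(11, -1*(-15))) - 164274)*(-203464 + 79459) = -366537 + ((-115 - 89)*(-171 + 29) - 164274)*(-203464 + 79459) = -366537 + (-204*(-142) - 164274)*(-124005) = -366537 + (28968 - 164274)*(-124005) = -366537 - 135306*(-124005) = -366537 + 16778620530 = 16778253993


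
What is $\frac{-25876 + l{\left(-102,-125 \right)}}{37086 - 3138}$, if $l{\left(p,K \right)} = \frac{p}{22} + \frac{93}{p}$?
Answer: $- \frac{9679699}{12696552} \approx -0.76239$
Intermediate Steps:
$l{\left(p,K \right)} = \frac{93}{p} + \frac{p}{22}$ ($l{\left(p,K \right)} = p \frac{1}{22} + \frac{93}{p} = \frac{p}{22} + \frac{93}{p} = \frac{93}{p} + \frac{p}{22}$)
$\frac{-25876 + l{\left(-102,-125 \right)}}{37086 - 3138} = \frac{-25876 + \left(\frac{93}{-102} + \frac{1}{22} \left(-102\right)\right)}{37086 - 3138} = \frac{-25876 + \left(93 \left(- \frac{1}{102}\right) - \frac{51}{11}\right)}{33948} = \left(-25876 - \frac{2075}{374}\right) \frac{1}{33948} = \left(- \frac{9679699}{374}\right) \frac{1}{33948} = - \frac{9679699}{12696552}$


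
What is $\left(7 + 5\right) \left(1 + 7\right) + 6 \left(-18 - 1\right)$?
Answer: $-18$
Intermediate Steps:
$\left(7 + 5\right) \left(1 + 7\right) + 6 \left(-18 - 1\right) = 12 \cdot 8 + 6 \left(-19\right) = 96 - 114 = -18$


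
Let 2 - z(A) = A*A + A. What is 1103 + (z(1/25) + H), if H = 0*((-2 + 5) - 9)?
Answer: 690599/625 ≈ 1105.0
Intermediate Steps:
z(A) = 2 - A - A**2 (z(A) = 2 - (A*A + A) = 2 - (A**2 + A) = 2 - (A + A**2) = 2 + (-A - A**2) = 2 - A - A**2)
H = 0 (H = 0*(3 - 9) = 0*(-6) = 0)
1103 + (z(1/25) + H) = 1103 + ((2 - 1/25 - (1/25)**2) + 0) = 1103 + ((2 - 1*1/25 - (1/25)**2) + 0) = 1103 + ((2 - 1/25 - 1*1/625) + 0) = 1103 + ((2 - 1/25 - 1/625) + 0) = 1103 + (1224/625 + 0) = 1103 + 1224/625 = 690599/625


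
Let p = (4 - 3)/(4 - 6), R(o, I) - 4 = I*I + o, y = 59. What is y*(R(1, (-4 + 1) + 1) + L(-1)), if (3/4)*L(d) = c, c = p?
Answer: 1475/3 ≈ 491.67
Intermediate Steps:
R(o, I) = 4 + o + I**2 (R(o, I) = 4 + (I*I + o) = 4 + (I**2 + o) = 4 + (o + I**2) = 4 + o + I**2)
p = -1/2 (p = 1/(-2) = 1*(-1/2) = -1/2 ≈ -0.50000)
c = -1/2 ≈ -0.50000
L(d) = -2/3 (L(d) = (4/3)*(-1/2) = -2/3)
y*(R(1, (-4 + 1) + 1) + L(-1)) = 59*((4 + 1 + ((-4 + 1) + 1)**2) - 2/3) = 59*((4 + 1 + (-3 + 1)**2) - 2/3) = 59*((4 + 1 + (-2)**2) - 2/3) = 59*((4 + 1 + 4) - 2/3) = 59*(9 - 2/3) = 59*(25/3) = 1475/3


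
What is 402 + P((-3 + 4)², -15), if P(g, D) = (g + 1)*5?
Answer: 412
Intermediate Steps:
P(g, D) = 5 + 5*g (P(g, D) = (1 + g)*5 = 5 + 5*g)
402 + P((-3 + 4)², -15) = 402 + (5 + 5*(-3 + 4)²) = 402 + (5 + 5*1²) = 402 + (5 + 5*1) = 402 + (5 + 5) = 402 + 10 = 412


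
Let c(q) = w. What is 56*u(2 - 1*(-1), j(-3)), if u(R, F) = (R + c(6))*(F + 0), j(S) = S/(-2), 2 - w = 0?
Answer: 420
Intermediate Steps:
w = 2 (w = 2 - 1*0 = 2 + 0 = 2)
j(S) = -S/2 (j(S) = S*(-½) = -S/2)
c(q) = 2
u(R, F) = F*(2 + R) (u(R, F) = (R + 2)*(F + 0) = (2 + R)*F = F*(2 + R))
56*u(2 - 1*(-1), j(-3)) = 56*((-½*(-3))*(2 + (2 - 1*(-1)))) = 56*(3*(2 + (2 + 1))/2) = 56*(3*(2 + 3)/2) = 56*((3/2)*5) = 56*(15/2) = 420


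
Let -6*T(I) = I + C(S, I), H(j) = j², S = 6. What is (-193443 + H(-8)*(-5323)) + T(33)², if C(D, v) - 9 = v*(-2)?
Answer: -534099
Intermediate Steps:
C(D, v) = 9 - 2*v (C(D, v) = 9 + v*(-2) = 9 - 2*v)
T(I) = -3/2 + I/6 (T(I) = -(I + (9 - 2*I))/6 = -(9 - I)/6 = -3/2 + I/6)
(-193443 + H(-8)*(-5323)) + T(33)² = (-193443 + (-8)²*(-5323)) + (-3/2 + (⅙)*33)² = (-193443 + 64*(-5323)) + (-3/2 + 11/2)² = (-193443 - 340672) + 4² = -534115 + 16 = -534099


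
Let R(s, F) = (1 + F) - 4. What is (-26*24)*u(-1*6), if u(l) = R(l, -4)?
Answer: 4368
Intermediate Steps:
R(s, F) = -3 + F
u(l) = -7 (u(l) = -3 - 4 = -7)
(-26*24)*u(-1*6) = -26*24*(-7) = -624*(-7) = 4368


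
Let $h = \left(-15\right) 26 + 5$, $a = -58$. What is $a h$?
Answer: $22330$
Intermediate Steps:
$h = -385$ ($h = -390 + 5 = -385$)
$a h = \left(-58\right) \left(-385\right) = 22330$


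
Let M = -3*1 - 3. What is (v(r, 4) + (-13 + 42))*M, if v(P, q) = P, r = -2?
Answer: -162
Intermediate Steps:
M = -6 (M = -3 - 3 = -6)
(v(r, 4) + (-13 + 42))*M = (-2 + (-13 + 42))*(-6) = (-2 + 29)*(-6) = 27*(-6) = -162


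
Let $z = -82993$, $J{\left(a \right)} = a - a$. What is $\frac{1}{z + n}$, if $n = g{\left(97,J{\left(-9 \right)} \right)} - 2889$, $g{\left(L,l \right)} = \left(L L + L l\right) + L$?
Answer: $- \frac{1}{76376} \approx -1.3093 \cdot 10^{-5}$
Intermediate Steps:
$J{\left(a \right)} = 0$
$g{\left(L,l \right)} = L + L^{2} + L l$ ($g{\left(L,l \right)} = \left(L^{2} + L l\right) + L = L + L^{2} + L l$)
$n = 6617$ ($n = 97 \left(1 + 97 + 0\right) - 2889 = 97 \cdot 98 - 2889 = 9506 - 2889 = 6617$)
$\frac{1}{z + n} = \frac{1}{-82993 + 6617} = \frac{1}{-76376} = - \frac{1}{76376}$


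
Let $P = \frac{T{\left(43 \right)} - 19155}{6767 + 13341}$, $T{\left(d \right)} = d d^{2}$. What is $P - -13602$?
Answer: $\frac{68392342}{5027} \approx 13605.0$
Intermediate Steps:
$T{\left(d \right)} = d^{3}$
$P = \frac{15088}{5027}$ ($P = \frac{43^{3} - 19155}{6767 + 13341} = \frac{79507 - 19155}{20108} = 60352 \cdot \frac{1}{20108} = \frac{15088}{5027} \approx 3.0014$)
$P - -13602 = \frac{15088}{5027} - -13602 = \frac{15088}{5027} + 13602 = \frac{68392342}{5027}$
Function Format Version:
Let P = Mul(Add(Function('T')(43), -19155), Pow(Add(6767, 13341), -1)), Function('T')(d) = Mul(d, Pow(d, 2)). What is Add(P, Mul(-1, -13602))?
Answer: Rational(68392342, 5027) ≈ 13605.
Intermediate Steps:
Function('T')(d) = Pow(d, 3)
P = Rational(15088, 5027) (P = Mul(Add(Pow(43, 3), -19155), Pow(Add(6767, 13341), -1)) = Mul(Add(79507, -19155), Pow(20108, -1)) = Mul(60352, Rational(1, 20108)) = Rational(15088, 5027) ≈ 3.0014)
Add(P, Mul(-1, -13602)) = Add(Rational(15088, 5027), Mul(-1, -13602)) = Add(Rational(15088, 5027), 13602) = Rational(68392342, 5027)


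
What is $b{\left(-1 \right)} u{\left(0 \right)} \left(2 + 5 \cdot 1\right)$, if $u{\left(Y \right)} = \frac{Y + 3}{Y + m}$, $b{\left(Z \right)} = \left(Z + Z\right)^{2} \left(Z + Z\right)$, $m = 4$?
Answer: $-42$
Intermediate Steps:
$b{\left(Z \right)} = 8 Z^{3}$ ($b{\left(Z \right)} = \left(2 Z\right)^{2} \cdot 2 Z = 4 Z^{2} \cdot 2 Z = 8 Z^{3}$)
$u{\left(Y \right)} = \frac{3 + Y}{4 + Y}$ ($u{\left(Y \right)} = \frac{Y + 3}{Y + 4} = \frac{3 + Y}{4 + Y}$)
$b{\left(-1 \right)} u{\left(0 \right)} \left(2 + 5 \cdot 1\right) = 8 \left(-1\right)^{3} \frac{3 + 0}{4 + 0} \left(2 + 5 \cdot 1\right) = 8 \left(-1\right) \frac{1}{4} \cdot 3 \left(2 + 5\right) = - 8 \cdot \frac{1}{4} \cdot 3 \cdot 7 = \left(-8\right) \frac{3}{4} \cdot 7 = \left(-6\right) 7 = -42$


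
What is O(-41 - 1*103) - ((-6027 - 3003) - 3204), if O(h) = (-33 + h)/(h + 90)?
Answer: 220271/18 ≈ 12237.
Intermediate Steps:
O(h) = (-33 + h)/(90 + h)
O(-41 - 1*103) - ((-6027 - 3003) - 3204) = (-33 + (-41 - 1*103))/(90 + (-41 - 1*103)) - ((-6027 - 3003) - 3204) = (-33 + (-41 - 103))/(90 + (-41 - 103)) - (-9030 - 3204) = (-33 - 144)/(90 - 144) - 1*(-12234) = -177/(-54) + 12234 = -1/54*(-177) + 12234 = 59/18 + 12234 = 220271/18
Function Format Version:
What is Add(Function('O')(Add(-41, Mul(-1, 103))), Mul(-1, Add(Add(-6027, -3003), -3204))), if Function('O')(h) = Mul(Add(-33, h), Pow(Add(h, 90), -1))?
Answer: Rational(220271, 18) ≈ 12237.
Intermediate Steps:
Function('O')(h) = Mul(Pow(Add(90, h), -1), Add(-33, h)) (Function('O')(h) = Mul(Add(-33, h), Pow(Add(90, h), -1)) = Mul(Pow(Add(90, h), -1), Add(-33, h)))
Add(Function('O')(Add(-41, Mul(-1, 103))), Mul(-1, Add(Add(-6027, -3003), -3204))) = Add(Mul(Pow(Add(90, Add(-41, Mul(-1, 103))), -1), Add(-33, Add(-41, Mul(-1, 103)))), Mul(-1, Add(Add(-6027, -3003), -3204))) = Add(Mul(Pow(Add(90, Add(-41, -103)), -1), Add(-33, Add(-41, -103))), Mul(-1, Add(-9030, -3204))) = Add(Mul(Pow(Add(90, -144), -1), Add(-33, -144)), Mul(-1, -12234)) = Add(Mul(Pow(-54, -1), -177), 12234) = Add(Mul(Rational(-1, 54), -177), 12234) = Add(Rational(59, 18), 12234) = Rational(220271, 18)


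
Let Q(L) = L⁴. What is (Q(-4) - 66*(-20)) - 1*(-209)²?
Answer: -42105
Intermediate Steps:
(Q(-4) - 66*(-20)) - 1*(-209)² = ((-4)⁴ - 66*(-20)) - 1*(-209)² = (256 + 1320) - 1*43681 = 1576 - 43681 = -42105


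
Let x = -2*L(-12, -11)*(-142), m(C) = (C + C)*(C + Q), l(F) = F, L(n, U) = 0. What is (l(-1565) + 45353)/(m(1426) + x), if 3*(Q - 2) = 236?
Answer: 32841/3222760 ≈ 0.010190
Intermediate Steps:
Q = 242/3 (Q = 2 + (⅓)*236 = 2 + 236/3 = 242/3 ≈ 80.667)
m(C) = 2*C*(242/3 + C) (m(C) = (C + C)*(C + 242/3) = (2*C)*(242/3 + C) = 2*C*(242/3 + C))
x = 0 (x = -2*0*(-142) = 0*(-142) = 0)
(l(-1565) + 45353)/(m(1426) + x) = (-1565 + 45353)/((⅔)*1426*(242 + 3*1426) + 0) = 43788/((⅔)*1426*(242 + 4278) + 0) = 43788/((⅔)*1426*4520 + 0) = 43788/(12891040/3 + 0) = 43788/(12891040/3) = 43788*(3/12891040) = 32841/3222760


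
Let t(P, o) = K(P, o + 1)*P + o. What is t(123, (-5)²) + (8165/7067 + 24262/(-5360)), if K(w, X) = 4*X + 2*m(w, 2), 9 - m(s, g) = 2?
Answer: 275298415263/18939560 ≈ 14536.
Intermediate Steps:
m(s, g) = 7 (m(s, g) = 9 - 1*2 = 9 - 2 = 7)
K(w, X) = 14 + 4*X (K(w, X) = 4*X + 2*7 = 4*X + 14 = 14 + 4*X)
t(P, o) = o + P*(18 + 4*o) (t(P, o) = (14 + 4*(o + 1))*P + o = (14 + 4*(1 + o))*P + o = (14 + (4 + 4*o))*P + o = (18 + 4*o)*P + o = P*(18 + 4*o) + o = o + P*(18 + 4*o))
t(123, (-5)²) + (8165/7067 + 24262/(-5360)) = ((-5)² + 2*123*(9 + 2*(-5)²)) + (8165/7067 + 24262/(-5360)) = (25 + 2*123*(9 + 2*25)) + (8165*(1/7067) + 24262*(-1/5360)) = (25 + 2*123*(9 + 50)) + (8165/7067 - 12131/2680) = (25 + 2*123*59) - 63847577/18939560 = (25 + 14514) - 63847577/18939560 = 14539 - 63847577/18939560 = 275298415263/18939560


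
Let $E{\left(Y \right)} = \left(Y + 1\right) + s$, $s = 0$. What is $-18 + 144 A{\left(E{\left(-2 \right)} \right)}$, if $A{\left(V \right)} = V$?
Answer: $-162$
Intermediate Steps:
$E{\left(Y \right)} = 1 + Y$ ($E{\left(Y \right)} = \left(Y + 1\right) + 0 = \left(1 + Y\right) + 0 = 1 + Y$)
$-18 + 144 A{\left(E{\left(-2 \right)} \right)} = -18 + 144 \left(1 - 2\right) = -18 + 144 \left(-1\right) = -18 - 144 = -162$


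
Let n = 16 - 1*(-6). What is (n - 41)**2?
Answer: 361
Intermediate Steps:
n = 22 (n = 16 + 6 = 22)
(n - 41)**2 = (22 - 41)**2 = (-19)**2 = 361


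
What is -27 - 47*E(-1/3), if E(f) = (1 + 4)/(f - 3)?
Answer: 87/2 ≈ 43.500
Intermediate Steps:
E(f) = 5/(-3 + f)
-27 - 47*E(-1/3) = -27 - 235/(-3 - 1/3) = -27 - 235/(-10/3) = -27 - 235*(-3)/10 = -27 - 47*(-3/2) = -27 + 141/2 = 87/2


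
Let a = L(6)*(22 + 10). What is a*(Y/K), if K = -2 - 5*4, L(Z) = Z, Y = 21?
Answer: -2016/11 ≈ -183.27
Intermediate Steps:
K = -22 (K = -2 - 20 = -22)
a = 192 (a = 6*(22 + 10) = 6*32 = 192)
a*(Y/K) = 192*(21/(-22)) = 192*(21*(-1/22)) = 192*(-21/22) = -2016/11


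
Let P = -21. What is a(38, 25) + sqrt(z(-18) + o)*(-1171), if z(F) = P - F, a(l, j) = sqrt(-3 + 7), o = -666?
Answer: 2 - 1171*I*sqrt(669) ≈ 2.0 - 30288.0*I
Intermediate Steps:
a(l, j) = 2 (a(l, j) = sqrt(4) = 2)
z(F) = -21 - F
a(38, 25) + sqrt(z(-18) + o)*(-1171) = 2 + sqrt((-21 - 1*(-18)) - 666)*(-1171) = 2 + sqrt((-21 + 18) - 666)*(-1171) = 2 + sqrt(-3 - 666)*(-1171) = 2 + sqrt(-669)*(-1171) = 2 + (I*sqrt(669))*(-1171) = 2 - 1171*I*sqrt(669)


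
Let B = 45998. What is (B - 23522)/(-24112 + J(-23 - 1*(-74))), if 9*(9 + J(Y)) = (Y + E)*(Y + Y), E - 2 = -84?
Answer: -67428/73417 ≈ -0.91842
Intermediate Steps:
E = -82 (E = 2 - 84 = -82)
J(Y) = -9 + 2*Y*(-82 + Y)/9 (J(Y) = -9 + ((Y - 82)*(Y + Y))/9 = -9 + ((-82 + Y)*(2*Y))/9 = -9 + (2*Y*(-82 + Y))/9 = -9 + 2*Y*(-82 + Y)/9)
(B - 23522)/(-24112 + J(-23 - 1*(-74))) = (45998 - 23522)/(-24112 + (-9 - 164*(-23 - 1*(-74))/9 + 2*(-23 - 1*(-74))²/9)) = 22476/(-24112 + (-9 - 164*(-23 + 74)/9 + 2*(-23 + 74)²/9)) = 22476/(-24112 + (-9 - 164/9*51 + (2/9)*51²)) = 22476/(-24112 + (-9 - 2788/3 + (2/9)*2601)) = 22476/(-24112 + (-9 - 2788/3 + 578)) = 22476/(-24112 - 1081/3) = 22476/(-73417/3) = 22476*(-3/73417) = -67428/73417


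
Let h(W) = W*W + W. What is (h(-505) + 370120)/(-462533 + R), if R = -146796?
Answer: -10240/9989 ≈ -1.0251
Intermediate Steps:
h(W) = W + W**2 (h(W) = W**2 + W = W + W**2)
(h(-505) + 370120)/(-462533 + R) = (-505*(1 - 505) + 370120)/(-462533 - 146796) = (-505*(-504) + 370120)/(-609329) = (254520 + 370120)*(-1/609329) = 624640*(-1/609329) = -10240/9989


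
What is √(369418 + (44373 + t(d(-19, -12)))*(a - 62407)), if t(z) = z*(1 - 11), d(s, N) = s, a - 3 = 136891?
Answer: √3319733599 ≈ 57617.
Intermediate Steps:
a = 136894 (a = 3 + 136891 = 136894)
t(z) = -10*z (t(z) = z*(-10) = -10*z)
√(369418 + (44373 + t(d(-19, -12)))*(a - 62407)) = √(369418 + (44373 - 10*(-19))*(136894 - 62407)) = √(369418 + (44373 + 190)*74487) = √(369418 + 44563*74487) = √(369418 + 3319364181) = √3319733599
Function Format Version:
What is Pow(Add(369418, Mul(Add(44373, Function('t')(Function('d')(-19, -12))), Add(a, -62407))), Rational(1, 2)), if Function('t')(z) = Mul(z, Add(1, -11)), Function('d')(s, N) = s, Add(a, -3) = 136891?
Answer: Pow(3319733599, Rational(1, 2)) ≈ 57617.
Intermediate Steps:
a = 136894 (a = Add(3, 136891) = 136894)
Function('t')(z) = Mul(-10, z) (Function('t')(z) = Mul(z, -10) = Mul(-10, z))
Pow(Add(369418, Mul(Add(44373, Function('t')(Function('d')(-19, -12))), Add(a, -62407))), Rational(1, 2)) = Pow(Add(369418, Mul(Add(44373, Mul(-10, -19)), Add(136894, -62407))), Rational(1, 2)) = Pow(Add(369418, Mul(Add(44373, 190), 74487)), Rational(1, 2)) = Pow(Add(369418, Mul(44563, 74487)), Rational(1, 2)) = Pow(Add(369418, 3319364181), Rational(1, 2)) = Pow(3319733599, Rational(1, 2))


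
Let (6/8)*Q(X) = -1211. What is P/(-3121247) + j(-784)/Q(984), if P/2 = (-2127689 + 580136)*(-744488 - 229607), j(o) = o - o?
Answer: -3014927279070/3121247 ≈ -9.6594e+5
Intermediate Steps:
j(o) = 0
Q(X) = -4844/3 (Q(X) = (4/3)*(-1211) = -4844/3)
P = 3014927279070 (P = 2*((-2127689 + 580136)*(-744488 - 229607)) = 2*(-1547553*(-974095)) = 2*1507463639535 = 3014927279070)
P/(-3121247) + j(-784)/Q(984) = 3014927279070/(-3121247) + 0/(-4844/3) = 3014927279070*(-1/3121247) + 0*(-3/4844) = -3014927279070/3121247 + 0 = -3014927279070/3121247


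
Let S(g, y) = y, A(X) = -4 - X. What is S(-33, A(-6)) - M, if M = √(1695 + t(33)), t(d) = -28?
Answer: 2 - √1667 ≈ -38.829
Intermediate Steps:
M = √1667 (M = √(1695 - 28) = √1667 ≈ 40.829)
S(-33, A(-6)) - M = (-4 - 1*(-6)) - √1667 = (-4 + 6) - √1667 = 2 - √1667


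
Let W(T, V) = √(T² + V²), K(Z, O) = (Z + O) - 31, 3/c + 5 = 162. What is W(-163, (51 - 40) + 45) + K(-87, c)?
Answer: -18523/157 + √29705 ≈ 54.370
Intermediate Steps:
c = 3/157 (c = 3/(-5 + 162) = 3/157 ≈ 0.019108)
K(Z, O) = -31 + O + Z (K(Z, O) = (O + Z) - 31 = -31 + O + Z)
W(-163, (51 - 40) + 45) + K(-87, c) = √((-163)² + ((51 - 40) + 45)²) + (-31 + 3/157 - 87) = √(26569 + (11 + 45)²) - 18523/157 = √(26569 + 56²) - 18523/157 = √(26569 + 3136) - 18523/157 = √29705 - 18523/157 = -18523/157 + √29705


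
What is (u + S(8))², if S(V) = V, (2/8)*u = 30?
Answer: 16384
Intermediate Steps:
u = 120 (u = 4*30 = 120)
(u + S(8))² = (120 + 8)² = 128² = 16384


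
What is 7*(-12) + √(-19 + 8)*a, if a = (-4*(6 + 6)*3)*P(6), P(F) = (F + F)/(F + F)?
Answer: -84 - 144*I*√11 ≈ -84.0 - 477.59*I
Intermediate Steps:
P(F) = 1 (P(F) = (2*F)/((2*F)) = (2*F)*(1/(2*F)) = 1)
a = -144 (a = (-4*(6 + 6)*3)*1 = (-4*12*3)*1 = -48*3*1 = -144*1 = -144)
7*(-12) + √(-19 + 8)*a = 7*(-12) + √(-19 + 8)*(-144) = -84 + √(-11)*(-144) = -84 + (I*√11)*(-144) = -84 - 144*I*√11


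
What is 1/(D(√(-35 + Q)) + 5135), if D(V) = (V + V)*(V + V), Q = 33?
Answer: 1/5127 ≈ 0.00019505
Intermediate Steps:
D(V) = 4*V² (D(V) = (2*V)*(2*V) = 4*V²)
1/(D(√(-35 + Q)) + 5135) = 1/(4*(√(-35 + 33))² + 5135) = 1/(4*(√(-2))² + 5135) = 1/(4*(I*√2)² + 5135) = 1/(4*(-2) + 5135) = 1/(-8 + 5135) = 1/5127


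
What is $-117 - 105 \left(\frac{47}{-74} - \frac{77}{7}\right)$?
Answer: $\frac{81747}{74} \approx 1104.7$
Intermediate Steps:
$-117 - 105 \left(\frac{47}{-74} - \frac{77}{7}\right) = -117 - 105 \left(47 \left(- \frac{1}{74}\right) - 11\right) = -117 - 105 \left(- \frac{47}{74} - 11\right) = -117 - - \frac{90405}{74} = -117 + \frac{90405}{74} = \frac{81747}{74}$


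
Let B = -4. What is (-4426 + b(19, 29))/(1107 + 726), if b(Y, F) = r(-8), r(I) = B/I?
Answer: -8851/3666 ≈ -2.4143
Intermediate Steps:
r(I) = -4/I
b(Y, F) = 1/2 (b(Y, F) = -4/(-8) = -4*(-1/8) = 1/2)
(-4426 + b(19, 29))/(1107 + 726) = (-4426 + 1/2)/(1107 + 726) = -8851/2/1833 = -8851/2*1/1833 = -8851/3666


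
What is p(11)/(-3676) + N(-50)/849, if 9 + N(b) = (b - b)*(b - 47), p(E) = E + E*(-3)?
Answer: -2401/520154 ≈ -0.0046159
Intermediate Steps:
p(E) = -2*E (p(E) = E - 3*E = -2*E)
N(b) = -9 (N(b) = -9 + (b - b)*(b - 47) = -9 + 0*(-47 + b) = -9 + 0 = -9)
p(11)/(-3676) + N(-50)/849 = -2*11/(-3676) - 9/849 = -22*(-1/3676) - 9*1/849 = 11/1838 - 3/283 = -2401/520154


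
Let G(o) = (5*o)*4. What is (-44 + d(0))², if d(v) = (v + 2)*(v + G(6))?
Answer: 38416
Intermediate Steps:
G(o) = 20*o
d(v) = (2 + v)*(120 + v) (d(v) = (v + 2)*(v + 20*6) = (2 + v)*(v + 120) = (2 + v)*(120 + v))
(-44 + d(0))² = (-44 + (240 + 0² + 122*0))² = (-44 + (240 + 0 + 0))² = (-44 + 240)² = 196² = 38416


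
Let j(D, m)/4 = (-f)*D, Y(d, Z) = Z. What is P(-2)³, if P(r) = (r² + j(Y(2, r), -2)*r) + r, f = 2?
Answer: -27000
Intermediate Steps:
j(D, m) = -8*D (j(D, m) = 4*((-1*2)*D) = 4*(-2*D) = -8*D)
P(r) = r - 7*r² (P(r) = (r² + (-8*r)*r) + r = (r² - 8*r²) + r = -7*r² + r = r - 7*r²)
P(-2)³ = (-2*(1 - 7*(-2)))³ = (-2*(1 + 14))³ = (-2*15)³ = (-30)³ = -27000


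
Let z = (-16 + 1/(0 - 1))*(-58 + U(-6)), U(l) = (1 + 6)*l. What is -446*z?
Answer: -758200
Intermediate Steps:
U(l) = 7*l
z = 1700 (z = (-16 + 1/(0 - 1))*(-58 + 7*(-6)) = (-16 + 1/(-1))*(-58 - 42) = (-16 - 1)*(-100) = -17*(-100) = 1700)
-446*z = -446*1700 = -758200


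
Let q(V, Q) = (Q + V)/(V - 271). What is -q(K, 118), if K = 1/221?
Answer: 26079/59890 ≈ 0.43545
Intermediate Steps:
K = 1/221 ≈ 0.0045249
q(V, Q) = (Q + V)/(-271 + V)
-q(K, 118) = -(118 + 1/221)/(-271 + 1/221) = -26079/((-59890/221)*221) = -(-221)*26079/(59890*221) = -1*(-26079/59890) = 26079/59890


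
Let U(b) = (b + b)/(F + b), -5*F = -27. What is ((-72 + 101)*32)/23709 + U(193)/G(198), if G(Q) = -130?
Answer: 7391651/305751264 ≈ 0.024175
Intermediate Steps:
F = 27/5 (F = -1/5*(-27) = 27/5 ≈ 5.4000)
U(b) = 2*b/(27/5 + b) (U(b) = (b + b)/(27/5 + b) = (2*b)/(27/5 + b) = 2*b/(27/5 + b))
((-72 + 101)*32)/23709 + U(193)/G(198) = ((-72 + 101)*32)/23709 + (10*193/(27 + 5*193))/(-130) = (29*32)*(1/23709) + (10*193/(27 + 965))*(-1/130) = 928*(1/23709) + (10*193/992)*(-1/130) = 928/23709 + (10*193*(1/992))*(-1/130) = 928/23709 + (965/496)*(-1/130) = 928/23709 - 193/12896 = 7391651/305751264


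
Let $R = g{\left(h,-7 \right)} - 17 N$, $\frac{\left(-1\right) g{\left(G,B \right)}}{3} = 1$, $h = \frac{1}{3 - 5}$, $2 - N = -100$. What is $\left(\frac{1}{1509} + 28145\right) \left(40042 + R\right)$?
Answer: $\frac{1626844223830}{1509} \approx 1.0781 \cdot 10^{9}$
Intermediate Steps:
$N = 102$ ($N = 2 - -100 = 2 + 100 = 102$)
$h = - \frac{1}{2}$ ($h = \frac{1}{-2} = - \frac{1}{2} \approx -0.5$)
$g{\left(G,B \right)} = -3$ ($g{\left(G,B \right)} = \left(-3\right) 1 = -3$)
$R = -1737$ ($R = -3 - 1734 = -1737$)
$\left(\frac{1}{1509} + 28145\right) \left(40042 + R\right) = \left(\frac{1}{1509} + 28145\right) \left(40042 - 1737\right) = \left(\frac{1}{1509} + 28145\right) 38305 = \frac{42470806}{1509} \cdot 38305 = \frac{1626844223830}{1509}$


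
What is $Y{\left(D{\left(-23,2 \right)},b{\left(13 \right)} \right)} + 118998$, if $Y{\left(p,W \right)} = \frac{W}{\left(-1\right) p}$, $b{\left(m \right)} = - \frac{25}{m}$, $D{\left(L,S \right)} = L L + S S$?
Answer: $\frac{824537167}{6929} \approx 1.19 \cdot 10^{5}$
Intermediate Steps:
$D{\left(L,S \right)} = L^{2} + S^{2}$
$Y{\left(p,W \right)} = - \frac{W}{p}$ ($Y{\left(p,W \right)} = W \left(- \frac{1}{p}\right) = - \frac{W}{p}$)
$Y{\left(D{\left(-23,2 \right)},b{\left(13 \right)} \right)} + 118998 = - \frac{\left(-25\right) \frac{1}{13}}{\left(-23\right)^{2} + 2^{2}} + 118998 = - \frac{\left(-25\right) \frac{1}{13}}{529 + 4} + 118998 = \left(-1\right) \left(- \frac{25}{13}\right) \frac{1}{533} + 118998 = \frac{25}{6929} + 118998 = \frac{824537167}{6929}$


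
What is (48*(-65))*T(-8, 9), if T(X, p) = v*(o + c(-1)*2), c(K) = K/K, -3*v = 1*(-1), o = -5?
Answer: 3120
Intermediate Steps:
v = ⅓ (v = -(-1)/3 = -⅓*(-1) = ⅓ ≈ 0.33333)
c(K) = 1
T(X, p) = -1 (T(X, p) = (-5 + 1*2)/3 = (-5 + 2)/3 = (⅓)*(-3) = -1)
(48*(-65))*T(-8, 9) = (48*(-65))*(-1) = -3120*(-1) = 3120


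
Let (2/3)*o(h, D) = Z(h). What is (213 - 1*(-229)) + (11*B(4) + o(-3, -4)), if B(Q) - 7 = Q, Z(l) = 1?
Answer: 1129/2 ≈ 564.50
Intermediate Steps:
B(Q) = 7 + Q
o(h, D) = 3/2 (o(h, D) = (3/2)*1 = 3/2)
(213 - 1*(-229)) + (11*B(4) + o(-3, -4)) = (213 - 1*(-229)) + (11*(7 + 4) + 3/2) = (213 + 229) + (11*11 + 3/2) = 442 + (121 + 3/2) = 442 + 245/2 = 1129/2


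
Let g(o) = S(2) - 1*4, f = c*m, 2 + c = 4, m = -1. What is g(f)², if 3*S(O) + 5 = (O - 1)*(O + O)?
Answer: 169/9 ≈ 18.778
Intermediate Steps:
c = 2 (c = -2 + 4 = 2)
f = -2 (f = 2*(-1) = -2)
S(O) = -5/3 + 2*O*(-1 + O)/3 (S(O) = -5/3 + ((O - 1)*(O + O))/3 = -5/3 + ((-1 + O)*(2*O))/3 = -5/3 + (2*O*(-1 + O))/3 = -5/3 + 2*O*(-1 + O)/3)
g(o) = -13/3 (g(o) = (-5/3 - ⅔*2 + (⅔)*2²) - 1*4 = (-5/3 - 4/3 + (⅔)*4) - 4 = (-5/3 - 4/3 + 8/3) - 4 = -⅓ - 4 = -13/3)
g(f)² = (-13/3)² = 169/9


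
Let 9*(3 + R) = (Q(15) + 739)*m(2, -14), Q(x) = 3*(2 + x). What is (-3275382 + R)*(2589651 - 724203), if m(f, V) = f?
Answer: -6109732907720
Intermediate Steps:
Q(x) = 6 + 3*x
R = 1553/9 (R = -3 + (((6 + 3*15) + 739)*2)/9 = -3 + (((6 + 45) + 739)*2)/9 = -3 + ((51 + 739)*2)/9 = -3 + (790*2)/9 = -3 + (⅑)*1580 = -3 + 1580/9 = 1553/9 ≈ 172.56)
(-3275382 + R)*(2589651 - 724203) = (-3275382 + 1553/9)*(2589651 - 724203) = -29476885/9*1865448 = -6109732907720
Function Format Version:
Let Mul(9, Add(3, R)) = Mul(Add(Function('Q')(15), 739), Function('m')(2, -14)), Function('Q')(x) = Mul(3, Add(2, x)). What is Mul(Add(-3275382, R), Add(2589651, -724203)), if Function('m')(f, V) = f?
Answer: -6109732907720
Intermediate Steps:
Function('Q')(x) = Add(6, Mul(3, x))
R = Rational(1553, 9) (R = Add(-3, Mul(Rational(1, 9), Mul(Add(Add(6, Mul(3, 15)), 739), 2))) = Add(-3, Mul(Rational(1, 9), Mul(Add(Add(6, 45), 739), 2))) = Add(-3, Mul(Rational(1, 9), Mul(Add(51, 739), 2))) = Add(-3, Mul(Rational(1, 9), Mul(790, 2))) = Add(-3, Mul(Rational(1, 9), 1580)) = Add(-3, Rational(1580, 9)) = Rational(1553, 9) ≈ 172.56)
Mul(Add(-3275382, R), Add(2589651, -724203)) = Mul(Add(-3275382, Rational(1553, 9)), Add(2589651, -724203)) = Mul(Rational(-29476885, 9), 1865448) = -6109732907720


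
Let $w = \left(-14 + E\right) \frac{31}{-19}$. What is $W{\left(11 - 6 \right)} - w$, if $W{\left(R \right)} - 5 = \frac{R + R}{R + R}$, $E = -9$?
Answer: $- \frac{599}{19} \approx -31.526$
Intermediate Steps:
$W{\left(R \right)} = 6$ ($W{\left(R \right)} = 5 + \frac{R + R}{R + R} = 5 + \frac{2 R}{2 R} = 5 + 2 R \frac{1}{2 R} = 5 + 1 = 6$)
$w = \frac{713}{19}$ ($w = \left(-14 - 9\right) \frac{31}{-19} = - 23 \cdot 31 \left(- \frac{1}{19}\right) = \left(-23\right) \left(- \frac{31}{19}\right) = \frac{713}{19} \approx 37.526$)
$W{\left(11 - 6 \right)} - w = 6 - \frac{713}{19} = - \frac{599}{19}$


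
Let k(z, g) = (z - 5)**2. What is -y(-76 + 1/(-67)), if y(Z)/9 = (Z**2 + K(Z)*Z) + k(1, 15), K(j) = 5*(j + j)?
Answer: -2568572667/4489 ≈ -5.7219e+5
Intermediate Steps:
K(j) = 10*j (K(j) = 5*(2*j) = 10*j)
k(z, g) = (-5 + z)**2
y(Z) = 144 + 99*Z**2 (y(Z) = 9*((Z**2 + (10*Z)*Z) + (-5 + 1)**2) = 9*((Z**2 + 10*Z**2) + (-4)**2) = 9*(11*Z**2 + 16) = 9*(16 + 11*Z**2) = 144 + 99*Z**2)
-y(-76 + 1/(-67)) = -(144 + 99*(-76 + 1/(-67))**2) = -(144 + 99*(-76 - 1/67)**2) = -(144 + 99*(-5093/67)**2) = -(144 + 99*(25938649/4489)) = -(144 + 2567926251/4489) = -1*2568572667/4489 = -2568572667/4489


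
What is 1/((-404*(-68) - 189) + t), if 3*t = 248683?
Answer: 3/330532 ≈ 9.0763e-6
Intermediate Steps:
t = 248683/3 (t = (1/3)*248683 = 248683/3 ≈ 82894.)
1/((-404*(-68) - 189) + t) = 1/((-404*(-68) - 189) + 248683/3) = 1/((27472 - 189) + 248683/3) = 1/(27283 + 248683/3) = 1/(330532/3) = 3/330532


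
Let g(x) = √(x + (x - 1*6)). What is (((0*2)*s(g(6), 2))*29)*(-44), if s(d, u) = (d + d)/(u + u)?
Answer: 0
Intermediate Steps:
g(x) = √(-6 + 2*x) (g(x) = √(x + (x - 6)) = √(x + (-6 + x)) = √(-6 + 2*x))
s(d, u) = d/u (s(d, u) = (2*d)/((2*u)) = (2*d)*(1/(2*u)) = d/u)
(((0*2)*s(g(6), 2))*29)*(-44) = (((0*2)*(√(-6 + 2*6)/2))*29)*(-44) = ((0*(√(-6 + 12)*(½)))*29)*(-44) = ((0*(√6*(½)))*29)*(-44) = ((0*(√6/2))*29)*(-44) = (0*29)*(-44) = 0*(-44) = 0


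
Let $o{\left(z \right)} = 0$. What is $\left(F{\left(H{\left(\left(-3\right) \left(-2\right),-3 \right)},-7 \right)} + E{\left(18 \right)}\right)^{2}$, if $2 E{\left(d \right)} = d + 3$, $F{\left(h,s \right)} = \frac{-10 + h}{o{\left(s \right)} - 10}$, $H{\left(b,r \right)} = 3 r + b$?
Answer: $\frac{3481}{25} \approx 139.24$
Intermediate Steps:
$H{\left(b,r \right)} = b + 3 r$
$F{\left(h,s \right)} = 1 - \frac{h}{10}$ ($F{\left(h,s \right)} = \frac{-10 + h}{0 - 10} = \frac{-10 + h}{-10} = \left(-10 + h\right) \left(- \frac{1}{10}\right) = 1 - \frac{h}{10}$)
$E{\left(d \right)} = \frac{3}{2} + \frac{d}{2}$ ($E{\left(d \right)} = \frac{d + 3}{2} = \frac{3 + d}{2} = \frac{3}{2} + \frac{d}{2}$)
$\left(F{\left(H{\left(\left(-3\right) \left(-2\right),-3 \right)},-7 \right)} + E{\left(18 \right)}\right)^{2} = \left(\left(1 - \frac{\left(-3\right) \left(-2\right) + 3 \left(-3\right)}{10}\right) + \left(\frac{3}{2} + \frac{1}{2} \cdot 18\right)\right)^{2} = \left(\left(1 - \frac{6 - 9}{10}\right) + \left(\frac{3}{2} + 9\right)\right)^{2} = \left(\left(1 - - \frac{3}{10}\right) + \frac{21}{2}\right)^{2} = \left(\left(1 + \frac{3}{10}\right) + \frac{21}{2}\right)^{2} = \left(\frac{13}{10} + \frac{21}{2}\right)^{2} = \left(\frac{59}{5}\right)^{2} = \frac{3481}{25}$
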